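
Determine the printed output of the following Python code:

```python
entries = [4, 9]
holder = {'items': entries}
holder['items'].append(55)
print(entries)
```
[4, 9, 55]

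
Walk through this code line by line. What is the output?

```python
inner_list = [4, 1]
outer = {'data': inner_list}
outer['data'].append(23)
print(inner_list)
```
[4, 1, 23]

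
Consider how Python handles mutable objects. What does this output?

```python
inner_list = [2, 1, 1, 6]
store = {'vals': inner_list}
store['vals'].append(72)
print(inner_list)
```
[2, 1, 1, 6, 72]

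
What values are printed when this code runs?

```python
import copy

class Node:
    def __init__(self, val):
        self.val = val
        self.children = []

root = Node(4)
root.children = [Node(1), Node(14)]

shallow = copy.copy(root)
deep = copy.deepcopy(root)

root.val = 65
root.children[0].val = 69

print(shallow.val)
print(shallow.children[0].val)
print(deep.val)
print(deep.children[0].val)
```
4
69
4
1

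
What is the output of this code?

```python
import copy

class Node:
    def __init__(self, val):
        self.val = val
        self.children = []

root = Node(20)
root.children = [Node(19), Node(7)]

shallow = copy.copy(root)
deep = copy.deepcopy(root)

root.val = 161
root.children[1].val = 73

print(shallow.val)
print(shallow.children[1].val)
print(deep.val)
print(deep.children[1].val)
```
20
73
20
7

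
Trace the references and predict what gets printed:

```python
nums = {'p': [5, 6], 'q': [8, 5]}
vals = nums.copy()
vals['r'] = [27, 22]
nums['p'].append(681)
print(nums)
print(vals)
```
{'p': [5, 6, 681], 'q': [8, 5]}
{'p': [5, 6, 681], 'q': [8, 5], 'r': [27, 22]}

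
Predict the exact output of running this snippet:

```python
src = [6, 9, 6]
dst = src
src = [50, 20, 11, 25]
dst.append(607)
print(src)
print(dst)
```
[50, 20, 11, 25]
[6, 9, 6, 607]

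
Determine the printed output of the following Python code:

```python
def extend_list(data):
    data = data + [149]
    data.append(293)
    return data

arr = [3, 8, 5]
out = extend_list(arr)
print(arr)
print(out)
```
[3, 8, 5]
[3, 8, 5, 149, 293]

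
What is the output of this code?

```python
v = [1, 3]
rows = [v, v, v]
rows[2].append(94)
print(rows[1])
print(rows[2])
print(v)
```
[1, 3, 94]
[1, 3, 94]
[1, 3, 94]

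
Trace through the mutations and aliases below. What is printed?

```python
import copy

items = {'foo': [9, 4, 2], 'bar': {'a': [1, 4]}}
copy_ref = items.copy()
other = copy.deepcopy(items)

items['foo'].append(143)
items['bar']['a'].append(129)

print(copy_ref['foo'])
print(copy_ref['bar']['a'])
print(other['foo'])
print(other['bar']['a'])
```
[9, 4, 2, 143]
[1, 4, 129]
[9, 4, 2]
[1, 4]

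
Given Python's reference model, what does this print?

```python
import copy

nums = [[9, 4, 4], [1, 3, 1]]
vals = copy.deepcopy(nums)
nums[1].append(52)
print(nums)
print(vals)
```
[[9, 4, 4], [1, 3, 1, 52]]
[[9, 4, 4], [1, 3, 1]]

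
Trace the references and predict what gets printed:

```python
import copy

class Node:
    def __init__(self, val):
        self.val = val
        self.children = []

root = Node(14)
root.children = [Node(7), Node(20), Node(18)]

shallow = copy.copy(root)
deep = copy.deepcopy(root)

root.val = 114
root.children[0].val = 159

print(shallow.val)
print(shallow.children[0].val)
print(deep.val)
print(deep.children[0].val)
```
14
159
14
7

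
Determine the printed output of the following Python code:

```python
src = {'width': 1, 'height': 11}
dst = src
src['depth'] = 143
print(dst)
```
{'width': 1, 'height': 11, 'depth': 143}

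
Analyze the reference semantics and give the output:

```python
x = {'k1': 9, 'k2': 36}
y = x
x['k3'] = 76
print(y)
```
{'k1': 9, 'k2': 36, 'k3': 76}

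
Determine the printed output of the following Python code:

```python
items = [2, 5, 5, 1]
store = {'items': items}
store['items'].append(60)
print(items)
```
[2, 5, 5, 1, 60]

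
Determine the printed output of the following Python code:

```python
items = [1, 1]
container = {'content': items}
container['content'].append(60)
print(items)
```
[1, 1, 60]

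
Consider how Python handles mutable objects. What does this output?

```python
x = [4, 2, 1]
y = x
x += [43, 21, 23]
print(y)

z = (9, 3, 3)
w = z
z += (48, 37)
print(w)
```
[4, 2, 1, 43, 21, 23]
(9, 3, 3)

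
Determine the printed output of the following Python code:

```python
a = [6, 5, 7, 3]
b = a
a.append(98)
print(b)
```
[6, 5, 7, 3, 98]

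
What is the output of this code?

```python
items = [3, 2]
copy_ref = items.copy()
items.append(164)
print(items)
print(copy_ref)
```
[3, 2, 164]
[3, 2]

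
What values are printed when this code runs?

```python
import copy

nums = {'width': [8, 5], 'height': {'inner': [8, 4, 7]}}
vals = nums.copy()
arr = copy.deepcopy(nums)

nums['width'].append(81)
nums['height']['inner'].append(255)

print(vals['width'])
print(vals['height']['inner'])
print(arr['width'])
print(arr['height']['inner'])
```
[8, 5, 81]
[8, 4, 7, 255]
[8, 5]
[8, 4, 7]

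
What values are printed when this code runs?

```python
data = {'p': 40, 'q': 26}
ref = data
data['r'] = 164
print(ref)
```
{'p': 40, 'q': 26, 'r': 164}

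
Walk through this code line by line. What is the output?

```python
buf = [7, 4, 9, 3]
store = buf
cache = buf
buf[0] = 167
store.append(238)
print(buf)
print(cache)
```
[167, 4, 9, 3, 238]
[167, 4, 9, 3, 238]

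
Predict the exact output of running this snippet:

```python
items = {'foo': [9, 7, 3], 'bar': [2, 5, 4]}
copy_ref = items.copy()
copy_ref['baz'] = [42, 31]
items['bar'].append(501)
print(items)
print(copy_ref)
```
{'foo': [9, 7, 3], 'bar': [2, 5, 4, 501]}
{'foo': [9, 7, 3], 'bar': [2, 5, 4, 501], 'baz': [42, 31]}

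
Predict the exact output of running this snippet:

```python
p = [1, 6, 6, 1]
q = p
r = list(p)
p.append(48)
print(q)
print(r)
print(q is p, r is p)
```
[1, 6, 6, 1, 48]
[1, 6, 6, 1]
True False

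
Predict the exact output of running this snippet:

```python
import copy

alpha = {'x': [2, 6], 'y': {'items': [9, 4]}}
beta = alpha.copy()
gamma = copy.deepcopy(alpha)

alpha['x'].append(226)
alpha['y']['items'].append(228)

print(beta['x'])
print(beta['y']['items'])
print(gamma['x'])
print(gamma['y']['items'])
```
[2, 6, 226]
[9, 4, 228]
[2, 6]
[9, 4]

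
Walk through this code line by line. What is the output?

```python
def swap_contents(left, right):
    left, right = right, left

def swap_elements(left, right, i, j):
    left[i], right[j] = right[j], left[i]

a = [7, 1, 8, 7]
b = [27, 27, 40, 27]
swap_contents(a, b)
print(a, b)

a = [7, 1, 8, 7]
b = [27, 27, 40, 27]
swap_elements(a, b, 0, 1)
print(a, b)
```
[7, 1, 8, 7] [27, 27, 40, 27]
[27, 1, 8, 7] [27, 7, 40, 27]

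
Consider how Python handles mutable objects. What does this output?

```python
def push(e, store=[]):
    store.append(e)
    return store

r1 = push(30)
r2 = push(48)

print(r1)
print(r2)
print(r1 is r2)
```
[30, 48]
[30, 48]
True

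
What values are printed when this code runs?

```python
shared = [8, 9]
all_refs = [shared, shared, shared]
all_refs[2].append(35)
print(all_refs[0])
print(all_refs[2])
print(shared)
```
[8, 9, 35]
[8, 9, 35]
[8, 9, 35]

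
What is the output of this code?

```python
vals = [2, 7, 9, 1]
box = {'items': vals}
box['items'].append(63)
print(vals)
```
[2, 7, 9, 1, 63]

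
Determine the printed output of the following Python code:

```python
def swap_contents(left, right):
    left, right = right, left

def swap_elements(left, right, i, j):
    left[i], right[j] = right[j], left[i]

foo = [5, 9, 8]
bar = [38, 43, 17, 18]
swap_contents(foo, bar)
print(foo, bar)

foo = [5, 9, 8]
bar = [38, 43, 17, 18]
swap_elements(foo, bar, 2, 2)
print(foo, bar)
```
[5, 9, 8] [38, 43, 17, 18]
[5, 9, 17] [38, 43, 8, 18]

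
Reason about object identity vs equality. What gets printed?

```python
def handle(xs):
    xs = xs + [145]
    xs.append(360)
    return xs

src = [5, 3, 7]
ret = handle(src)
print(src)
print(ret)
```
[5, 3, 7]
[5, 3, 7, 145, 360]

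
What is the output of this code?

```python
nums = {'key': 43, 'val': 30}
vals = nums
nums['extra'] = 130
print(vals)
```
{'key': 43, 'val': 30, 'extra': 130}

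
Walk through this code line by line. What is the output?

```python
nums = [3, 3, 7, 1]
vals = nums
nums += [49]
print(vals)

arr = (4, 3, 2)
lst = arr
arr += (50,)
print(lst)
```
[3, 3, 7, 1, 49]
(4, 3, 2)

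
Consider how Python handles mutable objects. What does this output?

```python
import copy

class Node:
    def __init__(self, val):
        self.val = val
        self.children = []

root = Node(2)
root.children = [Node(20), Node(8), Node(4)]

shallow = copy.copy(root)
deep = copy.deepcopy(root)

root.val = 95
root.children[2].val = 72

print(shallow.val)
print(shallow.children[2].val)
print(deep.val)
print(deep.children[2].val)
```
2
72
2
4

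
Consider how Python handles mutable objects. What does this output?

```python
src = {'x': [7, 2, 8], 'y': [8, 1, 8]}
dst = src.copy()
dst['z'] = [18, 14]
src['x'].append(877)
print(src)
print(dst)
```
{'x': [7, 2, 8, 877], 'y': [8, 1, 8]}
{'x': [7, 2, 8, 877], 'y': [8, 1, 8], 'z': [18, 14]}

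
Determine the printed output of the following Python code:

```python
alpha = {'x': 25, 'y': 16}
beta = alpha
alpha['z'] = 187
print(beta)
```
{'x': 25, 'y': 16, 'z': 187}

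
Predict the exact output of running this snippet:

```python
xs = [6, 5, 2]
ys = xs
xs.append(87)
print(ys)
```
[6, 5, 2, 87]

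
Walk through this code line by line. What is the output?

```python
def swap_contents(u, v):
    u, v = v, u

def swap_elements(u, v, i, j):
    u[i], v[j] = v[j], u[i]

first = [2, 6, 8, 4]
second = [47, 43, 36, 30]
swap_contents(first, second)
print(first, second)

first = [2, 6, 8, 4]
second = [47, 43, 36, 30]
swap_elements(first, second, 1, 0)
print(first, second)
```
[2, 6, 8, 4] [47, 43, 36, 30]
[2, 47, 8, 4] [6, 43, 36, 30]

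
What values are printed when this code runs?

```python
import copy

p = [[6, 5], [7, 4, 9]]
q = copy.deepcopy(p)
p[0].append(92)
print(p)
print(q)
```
[[6, 5, 92], [7, 4, 9]]
[[6, 5], [7, 4, 9]]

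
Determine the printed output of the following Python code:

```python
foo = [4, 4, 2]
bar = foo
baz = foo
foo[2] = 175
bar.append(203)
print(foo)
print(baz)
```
[4, 4, 175, 203]
[4, 4, 175, 203]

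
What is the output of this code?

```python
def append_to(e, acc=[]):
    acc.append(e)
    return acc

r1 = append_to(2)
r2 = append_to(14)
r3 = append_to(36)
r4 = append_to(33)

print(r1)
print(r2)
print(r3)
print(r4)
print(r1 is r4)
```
[2, 14, 36, 33]
[2, 14, 36, 33]
[2, 14, 36, 33]
[2, 14, 36, 33]
True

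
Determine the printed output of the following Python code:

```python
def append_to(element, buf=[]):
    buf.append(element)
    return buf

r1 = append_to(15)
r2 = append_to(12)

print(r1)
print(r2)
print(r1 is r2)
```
[15, 12]
[15, 12]
True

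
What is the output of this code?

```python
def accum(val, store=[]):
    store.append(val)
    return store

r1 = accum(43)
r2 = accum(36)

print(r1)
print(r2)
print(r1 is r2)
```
[43, 36]
[43, 36]
True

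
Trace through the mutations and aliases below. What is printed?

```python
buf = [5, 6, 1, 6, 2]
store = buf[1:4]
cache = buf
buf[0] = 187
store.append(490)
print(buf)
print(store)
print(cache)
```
[187, 6, 1, 6, 2]
[6, 1, 6, 490]
[187, 6, 1, 6, 2]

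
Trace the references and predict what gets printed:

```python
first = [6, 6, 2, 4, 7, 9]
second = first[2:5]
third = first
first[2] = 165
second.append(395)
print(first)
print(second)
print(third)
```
[6, 6, 165, 4, 7, 9]
[2, 4, 7, 395]
[6, 6, 165, 4, 7, 9]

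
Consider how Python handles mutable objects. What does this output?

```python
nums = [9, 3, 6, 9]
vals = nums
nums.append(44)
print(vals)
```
[9, 3, 6, 9, 44]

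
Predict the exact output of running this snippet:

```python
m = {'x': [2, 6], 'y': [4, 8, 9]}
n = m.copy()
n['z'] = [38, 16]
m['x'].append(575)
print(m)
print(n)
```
{'x': [2, 6, 575], 'y': [4, 8, 9]}
{'x': [2, 6, 575], 'y': [4, 8, 9], 'z': [38, 16]}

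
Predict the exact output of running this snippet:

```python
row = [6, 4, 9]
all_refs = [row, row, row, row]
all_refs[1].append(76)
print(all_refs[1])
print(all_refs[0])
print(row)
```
[6, 4, 9, 76]
[6, 4, 9, 76]
[6, 4, 9, 76]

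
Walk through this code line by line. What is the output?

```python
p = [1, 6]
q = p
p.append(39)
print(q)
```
[1, 6, 39]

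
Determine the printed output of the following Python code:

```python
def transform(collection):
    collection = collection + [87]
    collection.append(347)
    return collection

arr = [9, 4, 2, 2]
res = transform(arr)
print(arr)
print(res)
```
[9, 4, 2, 2]
[9, 4, 2, 2, 87, 347]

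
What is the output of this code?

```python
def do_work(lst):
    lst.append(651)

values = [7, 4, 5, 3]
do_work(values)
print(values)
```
[7, 4, 5, 3, 651]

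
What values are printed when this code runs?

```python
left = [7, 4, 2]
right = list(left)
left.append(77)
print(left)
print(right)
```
[7, 4, 2, 77]
[7, 4, 2]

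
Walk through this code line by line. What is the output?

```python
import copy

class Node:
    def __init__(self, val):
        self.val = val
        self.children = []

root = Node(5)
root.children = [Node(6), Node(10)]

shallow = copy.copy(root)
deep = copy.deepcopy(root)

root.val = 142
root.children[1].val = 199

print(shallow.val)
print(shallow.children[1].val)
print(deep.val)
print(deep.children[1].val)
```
5
199
5
10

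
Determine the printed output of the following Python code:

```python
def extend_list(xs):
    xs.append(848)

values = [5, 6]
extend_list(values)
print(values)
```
[5, 6, 848]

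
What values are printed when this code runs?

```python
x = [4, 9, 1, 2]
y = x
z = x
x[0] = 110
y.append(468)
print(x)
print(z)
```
[110, 9, 1, 2, 468]
[110, 9, 1, 2, 468]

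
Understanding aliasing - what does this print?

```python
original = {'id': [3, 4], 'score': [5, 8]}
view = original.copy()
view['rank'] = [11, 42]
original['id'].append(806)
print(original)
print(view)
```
{'id': [3, 4, 806], 'score': [5, 8]}
{'id': [3, 4, 806], 'score': [5, 8], 'rank': [11, 42]}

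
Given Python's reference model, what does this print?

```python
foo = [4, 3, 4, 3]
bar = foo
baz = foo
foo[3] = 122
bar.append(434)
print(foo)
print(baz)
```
[4, 3, 4, 122, 434]
[4, 3, 4, 122, 434]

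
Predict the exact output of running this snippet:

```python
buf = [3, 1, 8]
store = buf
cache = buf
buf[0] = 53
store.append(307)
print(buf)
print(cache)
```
[53, 1, 8, 307]
[53, 1, 8, 307]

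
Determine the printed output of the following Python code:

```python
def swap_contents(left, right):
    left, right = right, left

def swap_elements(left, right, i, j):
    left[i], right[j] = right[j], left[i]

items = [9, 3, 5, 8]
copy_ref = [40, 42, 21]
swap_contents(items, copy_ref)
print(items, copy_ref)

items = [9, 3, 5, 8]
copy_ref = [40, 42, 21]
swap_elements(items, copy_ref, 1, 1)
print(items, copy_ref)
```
[9, 3, 5, 8] [40, 42, 21]
[9, 42, 5, 8] [40, 3, 21]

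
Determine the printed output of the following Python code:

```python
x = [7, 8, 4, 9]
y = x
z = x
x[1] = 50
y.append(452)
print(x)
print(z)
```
[7, 50, 4, 9, 452]
[7, 50, 4, 9, 452]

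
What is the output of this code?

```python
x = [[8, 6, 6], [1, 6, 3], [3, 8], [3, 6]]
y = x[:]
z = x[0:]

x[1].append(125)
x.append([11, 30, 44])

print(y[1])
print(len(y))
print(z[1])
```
[1, 6, 3, 125]
4
[1, 6, 3, 125]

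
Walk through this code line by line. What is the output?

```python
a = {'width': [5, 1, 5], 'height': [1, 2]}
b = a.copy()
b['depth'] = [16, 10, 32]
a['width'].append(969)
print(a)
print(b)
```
{'width': [5, 1, 5, 969], 'height': [1, 2]}
{'width': [5, 1, 5, 969], 'height': [1, 2], 'depth': [16, 10, 32]}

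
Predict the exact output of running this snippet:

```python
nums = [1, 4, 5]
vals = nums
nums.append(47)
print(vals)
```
[1, 4, 5, 47]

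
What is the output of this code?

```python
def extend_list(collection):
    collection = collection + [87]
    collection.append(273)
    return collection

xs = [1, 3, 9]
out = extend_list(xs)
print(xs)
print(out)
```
[1, 3, 9]
[1, 3, 9, 87, 273]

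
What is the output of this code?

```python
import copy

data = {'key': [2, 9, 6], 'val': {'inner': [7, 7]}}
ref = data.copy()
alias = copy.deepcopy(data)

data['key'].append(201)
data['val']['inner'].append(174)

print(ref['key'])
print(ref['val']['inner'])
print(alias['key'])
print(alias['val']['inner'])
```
[2, 9, 6, 201]
[7, 7, 174]
[2, 9, 6]
[7, 7]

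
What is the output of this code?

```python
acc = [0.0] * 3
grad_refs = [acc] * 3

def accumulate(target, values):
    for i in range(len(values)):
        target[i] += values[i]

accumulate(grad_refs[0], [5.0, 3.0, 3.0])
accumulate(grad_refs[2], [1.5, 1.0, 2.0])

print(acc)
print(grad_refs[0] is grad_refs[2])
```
[6.5, 4.0, 5.0]
True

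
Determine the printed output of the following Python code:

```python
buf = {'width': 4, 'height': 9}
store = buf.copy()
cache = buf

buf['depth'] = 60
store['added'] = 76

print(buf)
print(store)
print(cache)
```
{'width': 4, 'height': 9, 'depth': 60}
{'width': 4, 'height': 9, 'added': 76}
{'width': 4, 'height': 9, 'depth': 60}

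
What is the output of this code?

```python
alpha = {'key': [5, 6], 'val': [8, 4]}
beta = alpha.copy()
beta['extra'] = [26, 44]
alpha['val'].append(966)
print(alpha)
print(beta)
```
{'key': [5, 6], 'val': [8, 4, 966]}
{'key': [5, 6], 'val': [8, 4, 966], 'extra': [26, 44]}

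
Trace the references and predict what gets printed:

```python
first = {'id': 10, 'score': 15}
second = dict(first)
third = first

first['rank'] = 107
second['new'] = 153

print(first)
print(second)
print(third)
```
{'id': 10, 'score': 15, 'rank': 107}
{'id': 10, 'score': 15, 'new': 153}
{'id': 10, 'score': 15, 'rank': 107}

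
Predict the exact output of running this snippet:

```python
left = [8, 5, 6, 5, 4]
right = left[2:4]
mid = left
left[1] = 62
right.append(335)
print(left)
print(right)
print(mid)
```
[8, 62, 6, 5, 4]
[6, 5, 335]
[8, 62, 6, 5, 4]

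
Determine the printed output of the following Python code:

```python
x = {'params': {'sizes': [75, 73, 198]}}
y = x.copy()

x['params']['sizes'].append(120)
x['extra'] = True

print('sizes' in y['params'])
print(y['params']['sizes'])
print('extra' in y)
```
True
[75, 73, 198, 120]
False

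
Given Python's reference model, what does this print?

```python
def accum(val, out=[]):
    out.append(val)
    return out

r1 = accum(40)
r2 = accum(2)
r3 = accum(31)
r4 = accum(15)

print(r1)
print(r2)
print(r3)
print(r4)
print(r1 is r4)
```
[40, 2, 31, 15]
[40, 2, 31, 15]
[40, 2, 31, 15]
[40, 2, 31, 15]
True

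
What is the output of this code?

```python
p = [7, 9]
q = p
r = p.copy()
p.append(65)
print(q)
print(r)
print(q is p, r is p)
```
[7, 9, 65]
[7, 9]
True False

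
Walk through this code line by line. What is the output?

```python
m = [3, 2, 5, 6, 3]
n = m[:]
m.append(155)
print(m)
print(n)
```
[3, 2, 5, 6, 3, 155]
[3, 2, 5, 6, 3]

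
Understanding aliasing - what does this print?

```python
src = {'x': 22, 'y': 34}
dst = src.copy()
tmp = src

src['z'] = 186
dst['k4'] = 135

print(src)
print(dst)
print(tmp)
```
{'x': 22, 'y': 34, 'z': 186}
{'x': 22, 'y': 34, 'k4': 135}
{'x': 22, 'y': 34, 'z': 186}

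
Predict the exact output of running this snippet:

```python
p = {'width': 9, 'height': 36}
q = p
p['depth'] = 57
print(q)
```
{'width': 9, 'height': 36, 'depth': 57}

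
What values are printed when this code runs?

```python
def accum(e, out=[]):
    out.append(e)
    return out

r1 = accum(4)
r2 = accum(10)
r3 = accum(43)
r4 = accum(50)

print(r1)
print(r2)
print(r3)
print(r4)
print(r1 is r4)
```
[4, 10, 43, 50]
[4, 10, 43, 50]
[4, 10, 43, 50]
[4, 10, 43, 50]
True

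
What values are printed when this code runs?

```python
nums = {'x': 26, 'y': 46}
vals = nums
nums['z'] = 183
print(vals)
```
{'x': 26, 'y': 46, 'z': 183}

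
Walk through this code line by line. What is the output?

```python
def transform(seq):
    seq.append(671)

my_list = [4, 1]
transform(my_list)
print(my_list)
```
[4, 1, 671]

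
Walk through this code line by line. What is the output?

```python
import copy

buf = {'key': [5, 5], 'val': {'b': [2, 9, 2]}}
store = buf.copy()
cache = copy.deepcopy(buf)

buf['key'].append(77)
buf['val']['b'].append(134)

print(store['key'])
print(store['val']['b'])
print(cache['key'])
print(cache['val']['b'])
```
[5, 5, 77]
[2, 9, 2, 134]
[5, 5]
[2, 9, 2]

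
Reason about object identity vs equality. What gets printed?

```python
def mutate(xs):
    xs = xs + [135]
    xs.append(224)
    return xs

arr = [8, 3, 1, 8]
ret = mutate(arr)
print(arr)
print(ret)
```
[8, 3, 1, 8]
[8, 3, 1, 8, 135, 224]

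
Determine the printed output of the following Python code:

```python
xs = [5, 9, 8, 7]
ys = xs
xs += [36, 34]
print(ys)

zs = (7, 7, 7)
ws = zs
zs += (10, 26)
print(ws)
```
[5, 9, 8, 7, 36, 34]
(7, 7, 7)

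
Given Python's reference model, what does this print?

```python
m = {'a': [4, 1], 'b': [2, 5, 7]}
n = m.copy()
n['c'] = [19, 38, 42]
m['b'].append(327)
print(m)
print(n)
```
{'a': [4, 1], 'b': [2, 5, 7, 327]}
{'a': [4, 1], 'b': [2, 5, 7, 327], 'c': [19, 38, 42]}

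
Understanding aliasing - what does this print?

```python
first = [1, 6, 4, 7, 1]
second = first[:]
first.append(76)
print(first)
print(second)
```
[1, 6, 4, 7, 1, 76]
[1, 6, 4, 7, 1]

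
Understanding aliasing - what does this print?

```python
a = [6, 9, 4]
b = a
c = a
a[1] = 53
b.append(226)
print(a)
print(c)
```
[6, 53, 4, 226]
[6, 53, 4, 226]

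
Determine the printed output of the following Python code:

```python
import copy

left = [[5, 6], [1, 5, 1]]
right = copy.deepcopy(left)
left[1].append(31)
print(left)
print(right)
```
[[5, 6], [1, 5, 1, 31]]
[[5, 6], [1, 5, 1]]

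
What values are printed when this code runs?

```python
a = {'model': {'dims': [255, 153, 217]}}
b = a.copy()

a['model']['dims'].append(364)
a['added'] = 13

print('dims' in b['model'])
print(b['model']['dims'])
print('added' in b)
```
True
[255, 153, 217, 364]
False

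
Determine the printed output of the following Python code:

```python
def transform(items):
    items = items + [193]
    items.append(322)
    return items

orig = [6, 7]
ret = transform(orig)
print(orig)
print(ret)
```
[6, 7]
[6, 7, 193, 322]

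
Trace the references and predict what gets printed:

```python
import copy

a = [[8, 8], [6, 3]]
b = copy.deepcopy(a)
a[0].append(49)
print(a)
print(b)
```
[[8, 8, 49], [6, 3]]
[[8, 8], [6, 3]]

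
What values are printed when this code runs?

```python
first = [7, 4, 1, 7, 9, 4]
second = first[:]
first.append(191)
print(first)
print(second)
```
[7, 4, 1, 7, 9, 4, 191]
[7, 4, 1, 7, 9, 4]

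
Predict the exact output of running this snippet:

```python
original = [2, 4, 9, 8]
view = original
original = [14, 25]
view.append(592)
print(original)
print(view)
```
[14, 25]
[2, 4, 9, 8, 592]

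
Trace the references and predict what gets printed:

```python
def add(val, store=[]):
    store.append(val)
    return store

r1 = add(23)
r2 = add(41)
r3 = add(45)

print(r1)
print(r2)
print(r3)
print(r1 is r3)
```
[23, 41, 45]
[23, 41, 45]
[23, 41, 45]
True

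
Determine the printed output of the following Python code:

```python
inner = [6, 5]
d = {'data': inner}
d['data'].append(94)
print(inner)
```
[6, 5, 94]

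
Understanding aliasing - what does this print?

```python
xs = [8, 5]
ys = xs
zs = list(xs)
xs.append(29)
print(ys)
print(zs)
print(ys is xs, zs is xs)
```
[8, 5, 29]
[8, 5]
True False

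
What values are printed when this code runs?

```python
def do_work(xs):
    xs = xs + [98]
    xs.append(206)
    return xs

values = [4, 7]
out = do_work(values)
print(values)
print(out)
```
[4, 7]
[4, 7, 98, 206]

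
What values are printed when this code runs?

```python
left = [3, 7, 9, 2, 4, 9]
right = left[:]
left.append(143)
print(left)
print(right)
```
[3, 7, 9, 2, 4, 9, 143]
[3, 7, 9, 2, 4, 9]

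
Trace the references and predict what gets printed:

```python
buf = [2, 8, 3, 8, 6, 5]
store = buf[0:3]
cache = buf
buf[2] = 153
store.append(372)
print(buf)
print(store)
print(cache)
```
[2, 8, 153, 8, 6, 5]
[2, 8, 3, 372]
[2, 8, 153, 8, 6, 5]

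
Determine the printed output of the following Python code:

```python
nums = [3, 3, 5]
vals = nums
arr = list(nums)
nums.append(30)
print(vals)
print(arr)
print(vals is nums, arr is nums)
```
[3, 3, 5, 30]
[3, 3, 5]
True False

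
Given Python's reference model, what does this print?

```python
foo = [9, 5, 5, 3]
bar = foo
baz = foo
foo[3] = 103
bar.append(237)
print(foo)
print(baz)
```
[9, 5, 5, 103, 237]
[9, 5, 5, 103, 237]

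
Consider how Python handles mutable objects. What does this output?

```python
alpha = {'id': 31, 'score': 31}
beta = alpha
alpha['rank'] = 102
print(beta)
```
{'id': 31, 'score': 31, 'rank': 102}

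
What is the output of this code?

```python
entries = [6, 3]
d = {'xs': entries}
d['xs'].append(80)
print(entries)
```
[6, 3, 80]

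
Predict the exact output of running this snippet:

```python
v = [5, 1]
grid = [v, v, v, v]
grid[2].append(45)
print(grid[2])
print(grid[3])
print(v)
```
[5, 1, 45]
[5, 1, 45]
[5, 1, 45]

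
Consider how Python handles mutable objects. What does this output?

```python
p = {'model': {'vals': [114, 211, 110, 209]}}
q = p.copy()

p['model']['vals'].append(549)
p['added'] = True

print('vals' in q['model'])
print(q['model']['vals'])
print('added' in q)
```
True
[114, 211, 110, 209, 549]
False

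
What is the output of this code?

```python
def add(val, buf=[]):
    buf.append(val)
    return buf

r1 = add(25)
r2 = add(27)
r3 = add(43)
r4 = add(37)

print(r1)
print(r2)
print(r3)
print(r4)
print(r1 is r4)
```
[25, 27, 43, 37]
[25, 27, 43, 37]
[25, 27, 43, 37]
[25, 27, 43, 37]
True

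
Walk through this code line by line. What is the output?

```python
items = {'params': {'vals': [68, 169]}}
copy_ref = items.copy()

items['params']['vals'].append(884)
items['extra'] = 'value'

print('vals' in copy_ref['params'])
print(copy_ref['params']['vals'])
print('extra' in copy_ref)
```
True
[68, 169, 884]
False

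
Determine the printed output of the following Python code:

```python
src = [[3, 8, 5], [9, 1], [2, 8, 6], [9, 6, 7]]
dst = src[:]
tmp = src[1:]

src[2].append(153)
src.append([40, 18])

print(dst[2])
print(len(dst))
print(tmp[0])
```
[2, 8, 6, 153]
4
[9, 1]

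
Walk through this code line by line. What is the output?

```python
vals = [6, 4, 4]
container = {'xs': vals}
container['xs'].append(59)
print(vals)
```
[6, 4, 4, 59]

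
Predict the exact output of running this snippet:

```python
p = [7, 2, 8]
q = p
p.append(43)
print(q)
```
[7, 2, 8, 43]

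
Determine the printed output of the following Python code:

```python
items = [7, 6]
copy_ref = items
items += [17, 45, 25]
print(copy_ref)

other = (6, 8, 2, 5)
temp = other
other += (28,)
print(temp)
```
[7, 6, 17, 45, 25]
(6, 8, 2, 5)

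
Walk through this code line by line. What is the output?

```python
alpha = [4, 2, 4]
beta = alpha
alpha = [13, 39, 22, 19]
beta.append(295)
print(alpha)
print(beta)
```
[13, 39, 22, 19]
[4, 2, 4, 295]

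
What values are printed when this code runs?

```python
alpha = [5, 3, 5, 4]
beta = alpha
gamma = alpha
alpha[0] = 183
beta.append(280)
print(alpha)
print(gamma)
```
[183, 3, 5, 4, 280]
[183, 3, 5, 4, 280]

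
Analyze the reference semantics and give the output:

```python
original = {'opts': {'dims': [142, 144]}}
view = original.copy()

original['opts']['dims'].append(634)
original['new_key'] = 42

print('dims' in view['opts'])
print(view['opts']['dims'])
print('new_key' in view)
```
True
[142, 144, 634]
False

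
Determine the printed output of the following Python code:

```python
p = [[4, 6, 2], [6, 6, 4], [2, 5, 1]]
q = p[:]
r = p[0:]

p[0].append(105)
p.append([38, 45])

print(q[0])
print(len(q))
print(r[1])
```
[4, 6, 2, 105]
3
[6, 6, 4]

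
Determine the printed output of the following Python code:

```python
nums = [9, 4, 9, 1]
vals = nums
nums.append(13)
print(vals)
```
[9, 4, 9, 1, 13]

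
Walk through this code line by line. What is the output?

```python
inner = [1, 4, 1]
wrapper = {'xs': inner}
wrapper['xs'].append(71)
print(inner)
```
[1, 4, 1, 71]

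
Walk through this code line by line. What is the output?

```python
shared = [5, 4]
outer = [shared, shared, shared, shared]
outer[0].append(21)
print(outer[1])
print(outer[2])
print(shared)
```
[5, 4, 21]
[5, 4, 21]
[5, 4, 21]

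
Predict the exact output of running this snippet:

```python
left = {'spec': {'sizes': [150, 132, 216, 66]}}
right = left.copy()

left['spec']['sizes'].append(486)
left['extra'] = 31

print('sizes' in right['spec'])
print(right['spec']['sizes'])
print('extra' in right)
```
True
[150, 132, 216, 66, 486]
False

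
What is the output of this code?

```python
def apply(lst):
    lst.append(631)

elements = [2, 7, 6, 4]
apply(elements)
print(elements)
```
[2, 7, 6, 4, 631]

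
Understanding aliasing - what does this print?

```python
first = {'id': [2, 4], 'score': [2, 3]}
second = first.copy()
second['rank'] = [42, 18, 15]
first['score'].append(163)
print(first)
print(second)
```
{'id': [2, 4], 'score': [2, 3, 163]}
{'id': [2, 4], 'score': [2, 3, 163], 'rank': [42, 18, 15]}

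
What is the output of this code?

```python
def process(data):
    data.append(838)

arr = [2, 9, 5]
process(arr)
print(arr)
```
[2, 9, 5, 838]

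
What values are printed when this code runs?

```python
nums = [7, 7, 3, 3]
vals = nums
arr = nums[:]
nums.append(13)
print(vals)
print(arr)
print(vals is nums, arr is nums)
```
[7, 7, 3, 3, 13]
[7, 7, 3, 3]
True False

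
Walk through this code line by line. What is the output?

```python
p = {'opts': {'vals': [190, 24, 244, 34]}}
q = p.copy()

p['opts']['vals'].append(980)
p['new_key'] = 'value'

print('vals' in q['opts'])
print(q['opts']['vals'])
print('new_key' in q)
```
True
[190, 24, 244, 34, 980]
False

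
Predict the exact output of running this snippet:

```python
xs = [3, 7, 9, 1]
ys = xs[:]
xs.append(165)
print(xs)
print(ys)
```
[3, 7, 9, 1, 165]
[3, 7, 9, 1]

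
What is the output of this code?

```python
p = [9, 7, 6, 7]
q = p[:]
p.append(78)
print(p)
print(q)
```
[9, 7, 6, 7, 78]
[9, 7, 6, 7]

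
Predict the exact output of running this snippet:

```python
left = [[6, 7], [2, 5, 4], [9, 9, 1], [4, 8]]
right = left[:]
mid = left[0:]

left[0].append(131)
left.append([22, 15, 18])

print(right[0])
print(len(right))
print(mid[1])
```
[6, 7, 131]
4
[2, 5, 4]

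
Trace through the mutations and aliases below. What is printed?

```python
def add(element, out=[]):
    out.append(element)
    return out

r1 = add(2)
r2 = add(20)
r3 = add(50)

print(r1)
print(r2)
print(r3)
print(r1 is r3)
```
[2, 20, 50]
[2, 20, 50]
[2, 20, 50]
True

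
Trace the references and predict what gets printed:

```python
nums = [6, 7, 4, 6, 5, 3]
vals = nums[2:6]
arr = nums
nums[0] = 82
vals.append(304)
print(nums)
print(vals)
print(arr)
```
[82, 7, 4, 6, 5, 3]
[4, 6, 5, 3, 304]
[82, 7, 4, 6, 5, 3]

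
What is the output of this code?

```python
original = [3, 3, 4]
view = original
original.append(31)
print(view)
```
[3, 3, 4, 31]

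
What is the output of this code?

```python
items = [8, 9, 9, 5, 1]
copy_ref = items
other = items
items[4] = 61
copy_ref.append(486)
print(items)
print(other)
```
[8, 9, 9, 5, 61, 486]
[8, 9, 9, 5, 61, 486]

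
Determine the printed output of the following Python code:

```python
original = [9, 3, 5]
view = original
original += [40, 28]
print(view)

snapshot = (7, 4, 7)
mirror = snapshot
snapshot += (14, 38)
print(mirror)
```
[9, 3, 5, 40, 28]
(7, 4, 7)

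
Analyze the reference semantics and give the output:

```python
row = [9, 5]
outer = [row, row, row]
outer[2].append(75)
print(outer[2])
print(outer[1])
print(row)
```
[9, 5, 75]
[9, 5, 75]
[9, 5, 75]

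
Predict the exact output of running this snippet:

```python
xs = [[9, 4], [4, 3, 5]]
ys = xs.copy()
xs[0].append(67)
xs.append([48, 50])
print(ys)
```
[[9, 4, 67], [4, 3, 5]]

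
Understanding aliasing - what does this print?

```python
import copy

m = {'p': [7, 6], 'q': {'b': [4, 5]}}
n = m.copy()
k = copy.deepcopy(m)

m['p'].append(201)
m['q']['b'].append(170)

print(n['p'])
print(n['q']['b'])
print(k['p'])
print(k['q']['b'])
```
[7, 6, 201]
[4, 5, 170]
[7, 6]
[4, 5]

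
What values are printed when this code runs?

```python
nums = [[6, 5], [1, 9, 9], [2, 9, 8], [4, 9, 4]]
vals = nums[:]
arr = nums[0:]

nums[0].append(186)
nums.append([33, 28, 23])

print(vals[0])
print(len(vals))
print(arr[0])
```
[6, 5, 186]
4
[6, 5, 186]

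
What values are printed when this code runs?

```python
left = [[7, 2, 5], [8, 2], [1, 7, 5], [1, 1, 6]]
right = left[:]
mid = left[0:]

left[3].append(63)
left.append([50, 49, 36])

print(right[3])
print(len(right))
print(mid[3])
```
[1, 1, 6, 63]
4
[1, 1, 6, 63]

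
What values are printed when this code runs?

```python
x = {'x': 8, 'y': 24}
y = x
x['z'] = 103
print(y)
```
{'x': 8, 'y': 24, 'z': 103}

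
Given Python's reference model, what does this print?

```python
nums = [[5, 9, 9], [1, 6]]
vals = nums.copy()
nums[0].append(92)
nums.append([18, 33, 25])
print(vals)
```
[[5, 9, 9, 92], [1, 6]]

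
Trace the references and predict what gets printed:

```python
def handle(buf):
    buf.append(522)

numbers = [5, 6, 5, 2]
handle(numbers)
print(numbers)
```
[5, 6, 5, 2, 522]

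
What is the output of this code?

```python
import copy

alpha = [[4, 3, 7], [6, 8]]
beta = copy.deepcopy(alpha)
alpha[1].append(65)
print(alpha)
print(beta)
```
[[4, 3, 7], [6, 8, 65]]
[[4, 3, 7], [6, 8]]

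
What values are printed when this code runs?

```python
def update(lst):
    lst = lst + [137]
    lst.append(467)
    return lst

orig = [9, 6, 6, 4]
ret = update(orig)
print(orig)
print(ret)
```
[9, 6, 6, 4]
[9, 6, 6, 4, 137, 467]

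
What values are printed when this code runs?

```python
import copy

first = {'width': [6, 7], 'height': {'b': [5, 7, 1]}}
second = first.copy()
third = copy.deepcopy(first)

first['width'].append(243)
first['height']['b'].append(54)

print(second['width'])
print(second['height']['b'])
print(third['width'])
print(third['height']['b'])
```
[6, 7, 243]
[5, 7, 1, 54]
[6, 7]
[5, 7, 1]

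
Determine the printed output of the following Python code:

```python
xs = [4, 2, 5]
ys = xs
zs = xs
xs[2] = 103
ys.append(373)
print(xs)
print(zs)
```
[4, 2, 103, 373]
[4, 2, 103, 373]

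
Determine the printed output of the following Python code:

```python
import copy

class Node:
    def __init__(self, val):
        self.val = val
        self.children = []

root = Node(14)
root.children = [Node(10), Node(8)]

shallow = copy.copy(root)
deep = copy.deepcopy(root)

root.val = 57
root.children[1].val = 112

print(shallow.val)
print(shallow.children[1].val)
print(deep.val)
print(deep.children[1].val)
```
14
112
14
8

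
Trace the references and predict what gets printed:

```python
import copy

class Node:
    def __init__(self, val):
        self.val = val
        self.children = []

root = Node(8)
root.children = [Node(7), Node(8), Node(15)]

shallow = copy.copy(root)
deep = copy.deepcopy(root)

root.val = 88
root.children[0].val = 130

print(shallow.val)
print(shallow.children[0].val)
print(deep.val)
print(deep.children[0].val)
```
8
130
8
7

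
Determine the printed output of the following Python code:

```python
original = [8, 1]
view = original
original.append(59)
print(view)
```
[8, 1, 59]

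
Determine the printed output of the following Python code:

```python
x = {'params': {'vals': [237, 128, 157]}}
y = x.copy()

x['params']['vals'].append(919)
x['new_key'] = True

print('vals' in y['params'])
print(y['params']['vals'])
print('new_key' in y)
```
True
[237, 128, 157, 919]
False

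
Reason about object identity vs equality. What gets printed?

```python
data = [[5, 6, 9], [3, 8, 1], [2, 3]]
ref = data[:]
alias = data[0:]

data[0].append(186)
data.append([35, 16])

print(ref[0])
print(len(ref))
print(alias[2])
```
[5, 6, 9, 186]
3
[2, 3]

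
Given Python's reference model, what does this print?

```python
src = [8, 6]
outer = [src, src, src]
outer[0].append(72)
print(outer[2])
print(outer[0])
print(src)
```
[8, 6, 72]
[8, 6, 72]
[8, 6, 72]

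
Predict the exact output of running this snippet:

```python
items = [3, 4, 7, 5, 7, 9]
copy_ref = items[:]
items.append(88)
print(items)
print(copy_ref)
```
[3, 4, 7, 5, 7, 9, 88]
[3, 4, 7, 5, 7, 9]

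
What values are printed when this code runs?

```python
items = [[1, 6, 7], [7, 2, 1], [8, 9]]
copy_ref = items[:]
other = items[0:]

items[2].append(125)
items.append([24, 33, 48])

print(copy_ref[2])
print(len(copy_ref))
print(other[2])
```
[8, 9, 125]
3
[8, 9, 125]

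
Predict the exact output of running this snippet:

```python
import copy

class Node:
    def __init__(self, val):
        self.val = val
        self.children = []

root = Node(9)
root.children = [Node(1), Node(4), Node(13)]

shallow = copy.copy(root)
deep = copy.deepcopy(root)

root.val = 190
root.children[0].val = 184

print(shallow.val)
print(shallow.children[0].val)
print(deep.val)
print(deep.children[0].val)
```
9
184
9
1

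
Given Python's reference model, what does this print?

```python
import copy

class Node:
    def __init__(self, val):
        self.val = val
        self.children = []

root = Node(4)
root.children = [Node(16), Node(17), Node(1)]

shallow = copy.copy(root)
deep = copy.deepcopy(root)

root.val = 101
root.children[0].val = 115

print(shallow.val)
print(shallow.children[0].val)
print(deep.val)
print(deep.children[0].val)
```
4
115
4
16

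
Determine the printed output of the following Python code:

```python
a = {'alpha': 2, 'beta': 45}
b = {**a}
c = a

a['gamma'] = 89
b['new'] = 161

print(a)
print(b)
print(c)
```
{'alpha': 2, 'beta': 45, 'gamma': 89}
{'alpha': 2, 'beta': 45, 'new': 161}
{'alpha': 2, 'beta': 45, 'gamma': 89}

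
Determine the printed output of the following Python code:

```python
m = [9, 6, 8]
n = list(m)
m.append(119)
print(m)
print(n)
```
[9, 6, 8, 119]
[9, 6, 8]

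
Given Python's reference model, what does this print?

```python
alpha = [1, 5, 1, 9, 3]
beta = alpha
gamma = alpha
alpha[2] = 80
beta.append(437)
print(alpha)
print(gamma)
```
[1, 5, 80, 9, 3, 437]
[1, 5, 80, 9, 3, 437]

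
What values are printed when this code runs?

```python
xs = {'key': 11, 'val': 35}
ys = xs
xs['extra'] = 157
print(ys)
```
{'key': 11, 'val': 35, 'extra': 157}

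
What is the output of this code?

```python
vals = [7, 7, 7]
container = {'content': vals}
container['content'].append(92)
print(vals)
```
[7, 7, 7, 92]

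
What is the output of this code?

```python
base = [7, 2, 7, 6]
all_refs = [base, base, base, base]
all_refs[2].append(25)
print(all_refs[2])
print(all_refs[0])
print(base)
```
[7, 2, 7, 6, 25]
[7, 2, 7, 6, 25]
[7, 2, 7, 6, 25]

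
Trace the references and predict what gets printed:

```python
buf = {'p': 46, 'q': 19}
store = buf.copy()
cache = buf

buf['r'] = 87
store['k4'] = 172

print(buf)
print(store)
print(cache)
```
{'p': 46, 'q': 19, 'r': 87}
{'p': 46, 'q': 19, 'k4': 172}
{'p': 46, 'q': 19, 'r': 87}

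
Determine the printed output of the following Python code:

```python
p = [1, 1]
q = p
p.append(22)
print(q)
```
[1, 1, 22]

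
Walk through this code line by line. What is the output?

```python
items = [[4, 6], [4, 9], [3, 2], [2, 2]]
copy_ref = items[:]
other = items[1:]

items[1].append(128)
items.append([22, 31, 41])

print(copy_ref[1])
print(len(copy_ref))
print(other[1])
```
[4, 9, 128]
4
[3, 2]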